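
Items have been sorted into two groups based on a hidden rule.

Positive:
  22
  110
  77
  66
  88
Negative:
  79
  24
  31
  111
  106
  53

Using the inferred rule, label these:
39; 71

One predicate separates the groups cleanly: multiple of 11.
39 → 39 = 11·3 + 6 → Negative. 71 → 71 = 11·6 + 5 → Negative.

Negative, Negative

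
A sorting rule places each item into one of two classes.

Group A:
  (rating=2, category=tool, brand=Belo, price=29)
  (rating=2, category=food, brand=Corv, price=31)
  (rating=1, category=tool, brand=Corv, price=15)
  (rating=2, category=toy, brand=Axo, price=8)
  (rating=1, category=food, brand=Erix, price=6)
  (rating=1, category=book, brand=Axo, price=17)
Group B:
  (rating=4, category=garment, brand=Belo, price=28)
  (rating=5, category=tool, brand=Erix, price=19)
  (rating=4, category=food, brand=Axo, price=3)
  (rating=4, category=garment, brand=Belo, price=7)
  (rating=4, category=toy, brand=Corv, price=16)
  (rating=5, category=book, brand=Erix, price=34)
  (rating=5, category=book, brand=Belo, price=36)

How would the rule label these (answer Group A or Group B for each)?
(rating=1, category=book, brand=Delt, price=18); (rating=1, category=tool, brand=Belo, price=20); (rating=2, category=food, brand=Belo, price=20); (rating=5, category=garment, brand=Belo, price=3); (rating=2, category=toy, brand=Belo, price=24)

Group A, Group A, Group A, Group B, Group A

Rule: rating ≤ 2. This holds for each 'Group A' example and fails for each 'Group B' one.
(rating=1, category=book, brand=Delt, price=18): rating = 1, checks out → Group A.
(rating=1, category=tool, brand=Belo, price=20): rating = 1, checks out → Group A.
(rating=2, category=food, brand=Belo, price=20): rating = 2, checks out → Group A.
(rating=5, category=garment, brand=Belo, price=3): rating = 5, fails the rule → Group B.
(rating=2, category=toy, brand=Belo, price=24): rating = 2, checks out → Group A.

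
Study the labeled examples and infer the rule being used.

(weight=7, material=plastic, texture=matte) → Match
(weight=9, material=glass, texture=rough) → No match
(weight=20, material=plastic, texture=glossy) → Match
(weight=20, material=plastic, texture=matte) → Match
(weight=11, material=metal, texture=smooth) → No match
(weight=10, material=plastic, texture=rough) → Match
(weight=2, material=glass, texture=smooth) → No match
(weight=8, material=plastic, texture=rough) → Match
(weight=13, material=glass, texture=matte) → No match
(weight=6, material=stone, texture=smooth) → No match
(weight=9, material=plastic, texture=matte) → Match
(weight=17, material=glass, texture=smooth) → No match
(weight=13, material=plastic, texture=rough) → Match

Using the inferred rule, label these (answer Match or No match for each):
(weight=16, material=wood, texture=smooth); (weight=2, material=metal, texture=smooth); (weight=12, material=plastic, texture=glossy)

No match, No match, Match

A rule that fits every label: material is plastic — true of each 'Match' example, false of each 'No match' one.
(weight=16, material=wood, texture=smooth): No match (material is wood).
(weight=2, material=metal, texture=smooth): No match (material is metal).
(weight=12, material=plastic, texture=glossy): Match (material is plastic).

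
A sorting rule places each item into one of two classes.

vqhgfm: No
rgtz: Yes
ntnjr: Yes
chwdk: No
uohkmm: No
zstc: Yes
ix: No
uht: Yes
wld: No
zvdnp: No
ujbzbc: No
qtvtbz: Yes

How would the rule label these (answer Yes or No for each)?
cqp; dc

The rule appears to be: contains 't'.
cqp — no 't', hence No. dc — no 't', hence No.

No, No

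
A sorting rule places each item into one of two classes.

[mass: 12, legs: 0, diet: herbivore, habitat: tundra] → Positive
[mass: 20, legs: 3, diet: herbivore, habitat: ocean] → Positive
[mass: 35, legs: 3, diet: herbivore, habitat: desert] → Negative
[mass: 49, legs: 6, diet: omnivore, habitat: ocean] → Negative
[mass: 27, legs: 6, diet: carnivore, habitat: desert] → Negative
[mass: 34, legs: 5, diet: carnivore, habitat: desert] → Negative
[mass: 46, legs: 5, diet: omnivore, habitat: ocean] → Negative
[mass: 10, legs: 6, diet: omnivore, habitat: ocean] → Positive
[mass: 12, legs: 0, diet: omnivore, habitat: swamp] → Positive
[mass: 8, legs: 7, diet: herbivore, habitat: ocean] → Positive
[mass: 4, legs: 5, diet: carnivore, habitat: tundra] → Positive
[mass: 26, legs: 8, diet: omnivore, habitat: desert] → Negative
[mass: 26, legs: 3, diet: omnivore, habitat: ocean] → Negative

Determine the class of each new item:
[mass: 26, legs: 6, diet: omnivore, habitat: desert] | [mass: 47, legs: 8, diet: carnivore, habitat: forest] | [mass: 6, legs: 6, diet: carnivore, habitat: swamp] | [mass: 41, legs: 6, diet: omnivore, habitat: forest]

The rule appears to be: mass ≤ 20.
[mass: 26, legs: 6, diet: omnivore, habitat: desert]: mass = 26 — fails the rule, so Negative. [mass: 47, legs: 8, diet: carnivore, habitat: forest]: mass = 47 — fails the rule, so Negative. [mass: 6, legs: 6, diet: carnivore, habitat: swamp]: mass = 6 — fits, so Positive. [mass: 41, legs: 6, diet: omnivore, habitat: forest]: mass = 41 — fails the rule, so Negative.

Negative, Negative, Positive, Negative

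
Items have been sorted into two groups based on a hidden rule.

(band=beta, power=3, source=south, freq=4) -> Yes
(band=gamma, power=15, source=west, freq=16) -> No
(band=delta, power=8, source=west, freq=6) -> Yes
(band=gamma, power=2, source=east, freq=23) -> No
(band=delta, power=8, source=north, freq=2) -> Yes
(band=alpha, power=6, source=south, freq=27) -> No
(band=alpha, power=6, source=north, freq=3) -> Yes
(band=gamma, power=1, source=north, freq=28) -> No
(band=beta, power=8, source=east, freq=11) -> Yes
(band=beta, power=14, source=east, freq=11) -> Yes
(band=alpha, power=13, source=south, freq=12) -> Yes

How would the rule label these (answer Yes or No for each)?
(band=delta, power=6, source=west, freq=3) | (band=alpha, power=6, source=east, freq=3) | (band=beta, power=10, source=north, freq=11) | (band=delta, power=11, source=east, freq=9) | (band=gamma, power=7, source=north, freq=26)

The distinguishing property — freq ≤ 12 — holds for all the 'Yes' cases and none of the 'No' cases.
Yes: (band=delta, power=6, source=west, freq=3), since freq = 3. Yes: (band=alpha, power=6, source=east, freq=3), since freq = 3. Yes: (band=beta, power=10, source=north, freq=11), since freq = 11. Yes: (band=delta, power=11, source=east, freq=9), since freq = 9. No: (band=gamma, power=7, source=north, freq=26), since freq = 26.

Yes, Yes, Yes, Yes, No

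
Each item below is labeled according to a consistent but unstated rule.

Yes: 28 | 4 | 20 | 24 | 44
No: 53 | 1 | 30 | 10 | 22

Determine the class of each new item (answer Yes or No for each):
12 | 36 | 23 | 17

Checking candidate rules against both groups, what survives is: multiple of 4.
12: 12 = 4·3, qualifies → Yes.
36: 36 = 4·9, qualifies → Yes.
23: 23 = 4·5 + 3, lacks this property → No.
17: 17 = 4·4 + 1, lacks this property → No.

Yes, Yes, No, No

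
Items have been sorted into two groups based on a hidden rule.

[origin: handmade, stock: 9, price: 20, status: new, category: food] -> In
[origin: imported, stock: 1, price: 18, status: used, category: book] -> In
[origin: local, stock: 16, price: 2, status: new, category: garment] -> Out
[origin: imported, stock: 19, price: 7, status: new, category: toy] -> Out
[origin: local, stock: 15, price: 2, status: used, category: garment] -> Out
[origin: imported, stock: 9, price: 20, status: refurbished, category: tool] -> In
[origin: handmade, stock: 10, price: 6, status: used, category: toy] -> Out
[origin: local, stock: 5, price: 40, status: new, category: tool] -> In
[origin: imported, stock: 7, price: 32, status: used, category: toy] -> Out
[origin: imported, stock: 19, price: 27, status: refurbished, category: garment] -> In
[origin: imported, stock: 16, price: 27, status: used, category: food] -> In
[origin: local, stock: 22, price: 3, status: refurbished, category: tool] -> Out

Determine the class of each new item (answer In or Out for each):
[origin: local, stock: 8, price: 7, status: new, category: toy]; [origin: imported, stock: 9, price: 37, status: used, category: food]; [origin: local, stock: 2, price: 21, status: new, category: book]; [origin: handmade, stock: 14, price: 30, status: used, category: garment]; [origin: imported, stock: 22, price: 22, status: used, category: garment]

'In' ⟺ stock ≠ 7 AND price ≥ 18.
[origin: local, stock: 8, price: 7, status: new, category: toy]: stock = 8, price = 7, lacks this property → Out.
[origin: imported, stock: 9, price: 37, status: used, category: food]: stock = 9, price = 37, passes → In.
[origin: local, stock: 2, price: 21, status: new, category: book]: stock = 2, price = 21, passes → In.
[origin: handmade, stock: 14, price: 30, status: used, category: garment]: stock = 14, price = 30, passes → In.
[origin: imported, stock: 22, price: 22, status: used, category: garment]: stock = 22, price = 22, passes → In.

Out, In, In, In, In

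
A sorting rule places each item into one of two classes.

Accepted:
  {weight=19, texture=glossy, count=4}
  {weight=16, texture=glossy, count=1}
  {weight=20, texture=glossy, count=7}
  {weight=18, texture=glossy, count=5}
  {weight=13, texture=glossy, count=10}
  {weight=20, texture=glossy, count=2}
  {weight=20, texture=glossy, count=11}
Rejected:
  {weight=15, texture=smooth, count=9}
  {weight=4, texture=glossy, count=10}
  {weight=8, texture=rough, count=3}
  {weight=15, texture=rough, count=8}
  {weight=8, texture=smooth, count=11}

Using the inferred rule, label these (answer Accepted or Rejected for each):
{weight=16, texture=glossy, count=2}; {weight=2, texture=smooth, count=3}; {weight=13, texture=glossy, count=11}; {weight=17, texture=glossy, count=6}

Every 'Accepted' example satisfies: texture is glossy AND weight ≥ 8. None of the 'Rejected' examples do.
{weight=16, texture=glossy, count=2}: texture is glossy, weight = 16 — fits, so Accepted.
{weight=2, texture=smooth, count=3}: texture is smooth, weight = 2 — lacks this property, so Rejected.
{weight=13, texture=glossy, count=11}: texture is glossy, weight = 13 — fits, so Accepted.
{weight=17, texture=glossy, count=6}: texture is glossy, weight = 17 — fits, so Accepted.

Accepted, Rejected, Accepted, Accepted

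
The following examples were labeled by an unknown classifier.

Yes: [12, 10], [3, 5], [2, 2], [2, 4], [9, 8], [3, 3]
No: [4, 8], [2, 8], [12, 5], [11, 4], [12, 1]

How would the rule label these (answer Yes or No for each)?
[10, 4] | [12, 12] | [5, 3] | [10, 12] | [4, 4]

One predicate separates the groups cleanly: |first − second| ≤ 2.
[10, 4] → |10−4| = 6 → No. [12, 12] → |12−12| = 0 → Yes. [5, 3] → |5−3| = 2 → Yes. [10, 12] → |10−12| = 2 → Yes. [4, 4] → |4−4| = 0 → Yes.

No, Yes, Yes, Yes, Yes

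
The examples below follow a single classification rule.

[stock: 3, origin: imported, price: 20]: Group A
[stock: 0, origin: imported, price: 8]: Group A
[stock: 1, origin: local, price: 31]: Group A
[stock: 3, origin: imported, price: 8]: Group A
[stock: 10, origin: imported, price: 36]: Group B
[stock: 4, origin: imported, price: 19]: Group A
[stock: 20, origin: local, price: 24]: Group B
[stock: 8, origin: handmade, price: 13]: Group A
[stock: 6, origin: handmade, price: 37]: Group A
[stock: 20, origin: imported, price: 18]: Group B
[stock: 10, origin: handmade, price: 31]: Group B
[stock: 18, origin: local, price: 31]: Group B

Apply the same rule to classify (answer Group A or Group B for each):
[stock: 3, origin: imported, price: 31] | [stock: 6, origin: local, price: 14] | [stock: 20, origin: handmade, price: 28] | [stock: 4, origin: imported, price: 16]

Group A, Group A, Group B, Group A

The distinguishing property — stock ≤ 8 — holds for all the 'Group A' cases and none of the 'Group B' cases.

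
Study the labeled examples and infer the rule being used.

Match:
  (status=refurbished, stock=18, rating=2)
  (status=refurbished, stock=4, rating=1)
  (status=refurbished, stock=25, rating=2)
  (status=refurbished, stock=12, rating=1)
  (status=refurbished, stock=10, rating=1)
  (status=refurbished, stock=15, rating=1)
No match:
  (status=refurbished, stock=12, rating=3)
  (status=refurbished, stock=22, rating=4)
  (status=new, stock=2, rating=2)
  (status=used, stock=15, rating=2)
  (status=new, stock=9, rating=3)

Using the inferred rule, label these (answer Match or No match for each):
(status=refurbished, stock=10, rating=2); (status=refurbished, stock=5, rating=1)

Match, Match

A rule that fits every label: status is refurbished AND rating ≤ 2 — true of each 'Match' example, false of each 'No match' one.
(status=refurbished, stock=10, rating=2) — status is refurbished, rating = 2, hence Match.
(status=refurbished, stock=5, rating=1) — status is refurbished, rating = 1, hence Match.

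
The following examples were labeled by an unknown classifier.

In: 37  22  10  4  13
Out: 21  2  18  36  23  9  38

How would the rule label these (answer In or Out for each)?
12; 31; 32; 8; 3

Out, In, Out, Out, Out

'In' ⟺ ≡ 1 (mod 3).
12: 12 mod 3 = 0 — doesn't qualify, so Out.
31: 31 mod 3 = 1 — checks out, so In.
32: 32 mod 3 = 2 — doesn't qualify, so Out.
8: 8 mod 3 = 2 — doesn't qualify, so Out.
3: 3 mod 3 = 0 — doesn't qualify, so Out.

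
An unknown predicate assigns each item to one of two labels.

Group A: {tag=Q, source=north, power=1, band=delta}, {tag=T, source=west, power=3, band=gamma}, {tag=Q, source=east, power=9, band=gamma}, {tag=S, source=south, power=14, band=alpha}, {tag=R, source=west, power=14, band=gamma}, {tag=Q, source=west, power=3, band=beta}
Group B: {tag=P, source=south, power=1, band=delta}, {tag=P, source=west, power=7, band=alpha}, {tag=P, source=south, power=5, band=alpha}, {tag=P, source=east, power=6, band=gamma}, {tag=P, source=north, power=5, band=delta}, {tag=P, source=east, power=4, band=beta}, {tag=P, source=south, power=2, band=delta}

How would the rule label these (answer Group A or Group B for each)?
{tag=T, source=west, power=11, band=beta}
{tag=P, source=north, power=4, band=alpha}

The distinguishing property — tag is not P — holds for all the 'Group A' cases and none of the 'Group B' cases.

Group A, Group B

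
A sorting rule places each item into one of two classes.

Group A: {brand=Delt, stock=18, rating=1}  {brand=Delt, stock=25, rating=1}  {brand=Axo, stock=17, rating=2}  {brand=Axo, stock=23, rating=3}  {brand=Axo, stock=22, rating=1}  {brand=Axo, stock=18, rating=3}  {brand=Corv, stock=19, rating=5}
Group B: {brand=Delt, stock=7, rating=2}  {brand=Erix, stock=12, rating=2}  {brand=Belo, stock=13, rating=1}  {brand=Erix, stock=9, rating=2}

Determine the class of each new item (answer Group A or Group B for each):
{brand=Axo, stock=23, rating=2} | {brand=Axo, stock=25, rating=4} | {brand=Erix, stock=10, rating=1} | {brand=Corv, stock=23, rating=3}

The rule appears to be: stock ≥ 17.
{brand=Axo, stock=23, rating=2}: stock = 23 — matches, so Group A.
{brand=Axo, stock=25, rating=4}: stock = 25 — matches, so Group A.
{brand=Erix, stock=10, rating=1}: stock = 10 — lacks this property, so Group B.
{brand=Corv, stock=23, rating=3}: stock = 23 — matches, so Group A.

Group A, Group A, Group B, Group A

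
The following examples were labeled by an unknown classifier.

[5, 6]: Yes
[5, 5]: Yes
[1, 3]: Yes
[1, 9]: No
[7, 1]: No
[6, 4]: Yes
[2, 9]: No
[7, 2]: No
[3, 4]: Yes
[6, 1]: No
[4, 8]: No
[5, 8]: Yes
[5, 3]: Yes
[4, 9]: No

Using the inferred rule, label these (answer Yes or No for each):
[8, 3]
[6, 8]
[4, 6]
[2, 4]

No, Yes, Yes, Yes

The rule appears to be: |first − second| ≤ 3.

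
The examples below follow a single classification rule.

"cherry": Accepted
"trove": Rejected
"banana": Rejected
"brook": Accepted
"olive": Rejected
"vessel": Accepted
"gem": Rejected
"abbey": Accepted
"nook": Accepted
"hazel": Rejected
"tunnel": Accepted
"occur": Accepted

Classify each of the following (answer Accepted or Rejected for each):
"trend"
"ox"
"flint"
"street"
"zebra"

'Accepted' ⟺ has a double letter.
"trend": no doubled letter — does not fit, so Rejected. "ox": no doubled letter — does not fit, so Rejected. "flint": no doubled letter — does not fit, so Rejected. "street": 'ee' doubled — qualifies, so Accepted. "zebra": no doubled letter — does not fit, so Rejected.

Rejected, Rejected, Rejected, Accepted, Rejected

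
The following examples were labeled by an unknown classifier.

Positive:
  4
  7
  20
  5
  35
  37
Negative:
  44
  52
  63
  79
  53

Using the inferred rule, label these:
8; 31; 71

Positive, Positive, Negative

The common property of the 'Positive' items is: at most 37. No 'Negative' item has it.
8: 8 ≤ 37, qualifies → Positive. 31: 31 ≤ 37, qualifies → Positive. 71: 71 > 37, lacks this property → Negative.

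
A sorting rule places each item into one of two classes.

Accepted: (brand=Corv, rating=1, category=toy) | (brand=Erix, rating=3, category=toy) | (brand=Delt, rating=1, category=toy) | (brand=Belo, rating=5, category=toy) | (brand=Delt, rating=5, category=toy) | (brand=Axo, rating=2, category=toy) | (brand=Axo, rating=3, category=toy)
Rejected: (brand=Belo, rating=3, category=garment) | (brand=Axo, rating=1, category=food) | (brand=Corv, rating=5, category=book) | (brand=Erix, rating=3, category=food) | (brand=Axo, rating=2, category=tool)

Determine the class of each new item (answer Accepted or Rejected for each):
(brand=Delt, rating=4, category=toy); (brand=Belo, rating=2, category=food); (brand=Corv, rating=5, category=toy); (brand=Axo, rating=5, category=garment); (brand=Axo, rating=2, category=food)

Accepted, Rejected, Accepted, Rejected, Rejected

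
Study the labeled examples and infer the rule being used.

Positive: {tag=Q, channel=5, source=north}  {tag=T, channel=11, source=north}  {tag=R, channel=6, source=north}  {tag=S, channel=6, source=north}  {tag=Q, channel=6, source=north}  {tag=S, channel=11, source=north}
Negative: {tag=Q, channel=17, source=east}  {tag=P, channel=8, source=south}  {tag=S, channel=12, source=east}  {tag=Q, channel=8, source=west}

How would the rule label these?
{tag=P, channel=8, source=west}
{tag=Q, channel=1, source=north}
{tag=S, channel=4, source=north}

The distinguishing property — source is north — holds for all the 'Positive' cases and none of the 'Negative' cases.
{tag=P, channel=8, source=west}: source is west — does not satisfy this, so Negative.
{tag=Q, channel=1, source=north}: source is north — matches, so Positive.
{tag=S, channel=4, source=north}: source is north — matches, so Positive.

Negative, Positive, Positive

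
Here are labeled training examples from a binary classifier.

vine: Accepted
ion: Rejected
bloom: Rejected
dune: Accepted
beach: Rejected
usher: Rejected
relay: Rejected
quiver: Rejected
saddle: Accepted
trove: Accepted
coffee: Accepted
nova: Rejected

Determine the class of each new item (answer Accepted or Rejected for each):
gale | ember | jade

Checking candidate rules against both groups, what survives is: ends with 'e'.

Accepted, Rejected, Accepted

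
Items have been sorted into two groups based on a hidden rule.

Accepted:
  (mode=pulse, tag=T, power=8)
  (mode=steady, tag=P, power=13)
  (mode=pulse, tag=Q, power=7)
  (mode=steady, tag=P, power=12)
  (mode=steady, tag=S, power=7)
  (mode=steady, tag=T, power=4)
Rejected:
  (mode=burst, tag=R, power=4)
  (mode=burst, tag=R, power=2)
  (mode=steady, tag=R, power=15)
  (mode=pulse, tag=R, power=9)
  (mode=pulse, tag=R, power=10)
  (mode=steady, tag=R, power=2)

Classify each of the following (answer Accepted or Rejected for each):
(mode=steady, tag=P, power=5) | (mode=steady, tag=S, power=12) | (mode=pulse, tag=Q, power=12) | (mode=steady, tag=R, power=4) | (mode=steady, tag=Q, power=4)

Accepted, Accepted, Accepted, Rejected, Accepted

The rule appears to be: tag is not R.
(mode=steady, tag=P, power=5): Accepted (tag is P).
(mode=steady, tag=S, power=12): Accepted (tag is S).
(mode=pulse, tag=Q, power=12): Accepted (tag is Q).
(mode=steady, tag=R, power=4): Rejected (tag is R).
(mode=steady, tag=Q, power=4): Accepted (tag is Q).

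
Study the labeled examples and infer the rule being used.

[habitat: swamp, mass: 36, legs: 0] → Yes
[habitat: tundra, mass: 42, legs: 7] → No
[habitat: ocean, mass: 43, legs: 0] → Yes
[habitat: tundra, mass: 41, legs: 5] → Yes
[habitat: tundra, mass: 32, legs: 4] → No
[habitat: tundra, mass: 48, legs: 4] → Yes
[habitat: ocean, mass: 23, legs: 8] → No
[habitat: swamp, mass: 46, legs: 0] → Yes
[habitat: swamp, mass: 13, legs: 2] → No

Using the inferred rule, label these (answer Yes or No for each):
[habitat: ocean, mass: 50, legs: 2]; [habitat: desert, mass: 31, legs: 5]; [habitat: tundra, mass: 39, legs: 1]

Yes, No, Yes

The classifier is using: legs ≤ 5 AND mass ≥ 36.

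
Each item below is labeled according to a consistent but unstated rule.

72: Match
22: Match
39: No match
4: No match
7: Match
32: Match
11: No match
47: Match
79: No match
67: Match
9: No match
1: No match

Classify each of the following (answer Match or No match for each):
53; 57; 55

The pattern is that an item is 'Match' exactly when: ≡ 2 (mod 5).
53 → 53 mod 5 = 3 → No match. 57 → 57 mod 5 = 2 → Match. 55 → 55 mod 5 = 0 → No match.

No match, Match, No match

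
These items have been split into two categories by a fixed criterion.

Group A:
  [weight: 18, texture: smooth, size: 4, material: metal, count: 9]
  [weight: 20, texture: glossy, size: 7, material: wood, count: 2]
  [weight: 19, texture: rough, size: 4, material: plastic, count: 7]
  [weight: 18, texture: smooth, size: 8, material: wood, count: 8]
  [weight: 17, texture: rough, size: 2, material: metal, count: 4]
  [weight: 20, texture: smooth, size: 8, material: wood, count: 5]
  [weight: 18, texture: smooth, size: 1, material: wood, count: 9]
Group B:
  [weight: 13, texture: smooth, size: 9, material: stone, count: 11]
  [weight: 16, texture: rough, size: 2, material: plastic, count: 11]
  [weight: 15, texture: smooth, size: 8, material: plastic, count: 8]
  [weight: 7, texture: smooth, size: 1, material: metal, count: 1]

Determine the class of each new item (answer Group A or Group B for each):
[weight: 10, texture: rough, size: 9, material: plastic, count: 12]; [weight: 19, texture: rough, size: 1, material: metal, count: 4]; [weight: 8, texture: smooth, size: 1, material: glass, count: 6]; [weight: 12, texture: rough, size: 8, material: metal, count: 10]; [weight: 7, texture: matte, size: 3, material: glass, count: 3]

The common property of the 'Group A' items is: weight ≥ 17. No 'Group B' item has it.
[weight: 10, texture: rough, size: 9, material: plastic, count: 12] — weight = 10, hence Group B.
[weight: 19, texture: rough, size: 1, material: metal, count: 4] — weight = 19, hence Group A.
[weight: 8, texture: smooth, size: 1, material: glass, count: 6] — weight = 8, hence Group B.
[weight: 12, texture: rough, size: 8, material: metal, count: 10] — weight = 12, hence Group B.
[weight: 7, texture: matte, size: 3, material: glass, count: 3] — weight = 7, hence Group B.

Group B, Group A, Group B, Group B, Group B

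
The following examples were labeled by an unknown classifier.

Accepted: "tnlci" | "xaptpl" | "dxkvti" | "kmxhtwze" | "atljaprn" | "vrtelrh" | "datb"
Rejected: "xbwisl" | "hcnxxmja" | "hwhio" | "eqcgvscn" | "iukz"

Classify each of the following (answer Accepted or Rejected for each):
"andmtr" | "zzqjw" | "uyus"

Checking candidate rules against both groups, what survives is: contains 't'.

Accepted, Rejected, Rejected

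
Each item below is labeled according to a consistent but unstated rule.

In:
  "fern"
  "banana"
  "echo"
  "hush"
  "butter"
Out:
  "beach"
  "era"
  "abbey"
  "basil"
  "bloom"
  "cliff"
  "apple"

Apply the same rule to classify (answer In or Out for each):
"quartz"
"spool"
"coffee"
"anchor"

In, Out, In, In

Looking at the examples, the only property every 'In' case has and every 'Out' case lacks is: even length.
"quartz": length 6, checks out → In.
"spool": length 5, doesn't qualify → Out.
"coffee": length 6, checks out → In.
"anchor": length 6, checks out → In.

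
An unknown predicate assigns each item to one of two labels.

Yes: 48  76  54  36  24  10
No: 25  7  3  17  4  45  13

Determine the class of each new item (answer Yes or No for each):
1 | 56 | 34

The classifier is using: even AND at least 7.
1: 1 is odd, 1 < 7, fails this test → No. 56: 56 is even, 56 ≥ 7, matches → Yes. 34: 34 is even, 34 ≥ 7, matches → Yes.

No, Yes, Yes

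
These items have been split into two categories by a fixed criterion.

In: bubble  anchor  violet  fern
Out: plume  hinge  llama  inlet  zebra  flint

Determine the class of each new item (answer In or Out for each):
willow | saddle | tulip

In, In, Out

Checking candidate rules against both groups, what survives is: even length.
willow: length 6 — qualifies, so In. saddle: length 6 — qualifies, so In. tulip: length 5 — doesn't match, so Out.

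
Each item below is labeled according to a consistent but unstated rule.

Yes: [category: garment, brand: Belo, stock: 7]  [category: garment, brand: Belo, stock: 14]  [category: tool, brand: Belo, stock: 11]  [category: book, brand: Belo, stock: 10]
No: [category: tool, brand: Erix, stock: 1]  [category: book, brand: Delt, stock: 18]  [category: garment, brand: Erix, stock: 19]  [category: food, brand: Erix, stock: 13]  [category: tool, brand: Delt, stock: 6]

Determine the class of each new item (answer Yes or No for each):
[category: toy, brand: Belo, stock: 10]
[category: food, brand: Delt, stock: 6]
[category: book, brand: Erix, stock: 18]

Yes, No, No

Every 'Yes' example satisfies: brand is Belo. None of the 'No' examples do.
Yes: [category: toy, brand: Belo, stock: 10], since brand is Belo. No: [category: food, brand: Delt, stock: 6], since brand is Delt. No: [category: book, brand: Erix, stock: 18], since brand is Erix.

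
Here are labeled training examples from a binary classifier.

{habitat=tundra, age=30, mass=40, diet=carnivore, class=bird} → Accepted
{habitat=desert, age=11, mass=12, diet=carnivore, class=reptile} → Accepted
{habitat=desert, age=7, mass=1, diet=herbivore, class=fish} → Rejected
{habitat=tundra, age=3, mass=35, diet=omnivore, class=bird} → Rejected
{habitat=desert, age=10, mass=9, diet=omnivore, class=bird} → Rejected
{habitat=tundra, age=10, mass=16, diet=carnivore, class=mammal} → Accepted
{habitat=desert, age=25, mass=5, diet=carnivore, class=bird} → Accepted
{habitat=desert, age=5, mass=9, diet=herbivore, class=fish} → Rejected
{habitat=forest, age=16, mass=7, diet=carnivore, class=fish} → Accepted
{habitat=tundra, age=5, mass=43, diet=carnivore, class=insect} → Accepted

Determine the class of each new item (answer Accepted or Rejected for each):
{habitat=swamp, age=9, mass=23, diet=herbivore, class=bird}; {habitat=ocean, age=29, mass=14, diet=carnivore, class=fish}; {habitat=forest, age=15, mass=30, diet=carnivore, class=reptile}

Rejected, Accepted, Accepted

A rule that fits every label: diet is carnivore — true of each 'Accepted' example, false of each 'Rejected' one.
{habitat=swamp, age=9, mass=23, diet=herbivore, class=bird}: diet is herbivore, doesn't match → Rejected.
{habitat=ocean, age=29, mass=14, diet=carnivore, class=fish}: diet is carnivore, matches → Accepted.
{habitat=forest, age=15, mass=30, diet=carnivore, class=reptile}: diet is carnivore, matches → Accepted.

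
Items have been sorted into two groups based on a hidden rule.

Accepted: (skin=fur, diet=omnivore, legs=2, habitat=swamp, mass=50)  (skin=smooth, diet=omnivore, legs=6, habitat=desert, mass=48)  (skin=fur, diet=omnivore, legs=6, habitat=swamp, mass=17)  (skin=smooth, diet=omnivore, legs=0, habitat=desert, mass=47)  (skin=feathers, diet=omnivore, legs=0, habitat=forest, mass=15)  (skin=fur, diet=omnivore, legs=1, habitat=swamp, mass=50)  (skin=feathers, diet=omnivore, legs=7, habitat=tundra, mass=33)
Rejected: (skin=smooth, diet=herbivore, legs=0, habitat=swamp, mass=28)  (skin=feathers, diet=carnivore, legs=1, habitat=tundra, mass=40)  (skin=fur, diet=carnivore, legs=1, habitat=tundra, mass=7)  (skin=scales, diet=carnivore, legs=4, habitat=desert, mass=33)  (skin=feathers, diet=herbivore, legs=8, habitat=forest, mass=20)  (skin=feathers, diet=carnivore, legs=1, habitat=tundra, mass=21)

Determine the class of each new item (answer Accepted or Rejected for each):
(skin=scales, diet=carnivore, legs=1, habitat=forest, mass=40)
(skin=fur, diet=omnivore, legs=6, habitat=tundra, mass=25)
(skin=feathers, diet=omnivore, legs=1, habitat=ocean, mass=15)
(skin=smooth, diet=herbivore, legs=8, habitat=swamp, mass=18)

Rejected, Accepted, Accepted, Rejected

The common property of the 'Accepted' items is: diet is omnivore. No 'Rejected' item has it.
Rejected: (skin=scales, diet=carnivore, legs=1, habitat=forest, mass=40), since diet is carnivore. Accepted: (skin=fur, diet=omnivore, legs=6, habitat=tundra, mass=25), since diet is omnivore. Accepted: (skin=feathers, diet=omnivore, legs=1, habitat=ocean, mass=15), since diet is omnivore. Rejected: (skin=smooth, diet=herbivore, legs=8, habitat=swamp, mass=18), since diet is herbivore.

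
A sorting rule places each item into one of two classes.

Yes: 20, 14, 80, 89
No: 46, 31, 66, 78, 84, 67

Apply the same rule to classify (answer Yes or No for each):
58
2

All 'Yes' examples share one property — ≡ 2 (mod 3) — and every 'No' example lacks it.
58 — 58 mod 3 = 1, hence No. 2 — 2 mod 3 = 2, hence Yes.

No, Yes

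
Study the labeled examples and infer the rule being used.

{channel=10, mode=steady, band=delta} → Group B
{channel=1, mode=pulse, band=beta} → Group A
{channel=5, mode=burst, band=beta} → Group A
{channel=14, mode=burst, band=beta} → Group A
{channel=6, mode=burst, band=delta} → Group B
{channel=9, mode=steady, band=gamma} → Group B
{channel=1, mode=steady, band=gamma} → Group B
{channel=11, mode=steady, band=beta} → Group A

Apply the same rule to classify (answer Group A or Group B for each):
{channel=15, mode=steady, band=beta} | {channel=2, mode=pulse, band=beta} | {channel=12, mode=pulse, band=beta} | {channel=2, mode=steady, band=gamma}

Group A, Group A, Group A, Group B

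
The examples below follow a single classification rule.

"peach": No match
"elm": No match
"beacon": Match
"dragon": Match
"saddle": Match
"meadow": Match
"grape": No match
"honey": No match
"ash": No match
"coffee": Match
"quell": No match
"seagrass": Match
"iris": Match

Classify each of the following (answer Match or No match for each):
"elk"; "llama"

No match, No match

Checking candidate rules against both groups, what survives is: even length.
No match: "elk", since length 3.
No match: "llama", since length 5.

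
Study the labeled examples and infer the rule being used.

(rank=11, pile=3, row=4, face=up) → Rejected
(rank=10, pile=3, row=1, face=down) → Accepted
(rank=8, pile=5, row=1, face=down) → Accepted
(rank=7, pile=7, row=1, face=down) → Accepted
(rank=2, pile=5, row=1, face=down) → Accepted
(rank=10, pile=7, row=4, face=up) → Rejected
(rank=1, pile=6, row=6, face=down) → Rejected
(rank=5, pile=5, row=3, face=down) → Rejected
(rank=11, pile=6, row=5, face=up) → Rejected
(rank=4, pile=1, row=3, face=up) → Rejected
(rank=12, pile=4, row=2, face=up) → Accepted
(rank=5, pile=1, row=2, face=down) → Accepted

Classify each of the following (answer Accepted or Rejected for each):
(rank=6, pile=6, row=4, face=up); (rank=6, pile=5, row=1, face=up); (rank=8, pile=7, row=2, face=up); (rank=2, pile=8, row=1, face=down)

Rejected, Accepted, Accepted, Accepted

'Accepted' ⟺ row ≤ 2.
Rejected: (rank=6, pile=6, row=4, face=up), since row = 4.
Accepted: (rank=6, pile=5, row=1, face=up), since row = 1.
Accepted: (rank=8, pile=7, row=2, face=up), since row = 2.
Accepted: (rank=2, pile=8, row=1, face=down), since row = 1.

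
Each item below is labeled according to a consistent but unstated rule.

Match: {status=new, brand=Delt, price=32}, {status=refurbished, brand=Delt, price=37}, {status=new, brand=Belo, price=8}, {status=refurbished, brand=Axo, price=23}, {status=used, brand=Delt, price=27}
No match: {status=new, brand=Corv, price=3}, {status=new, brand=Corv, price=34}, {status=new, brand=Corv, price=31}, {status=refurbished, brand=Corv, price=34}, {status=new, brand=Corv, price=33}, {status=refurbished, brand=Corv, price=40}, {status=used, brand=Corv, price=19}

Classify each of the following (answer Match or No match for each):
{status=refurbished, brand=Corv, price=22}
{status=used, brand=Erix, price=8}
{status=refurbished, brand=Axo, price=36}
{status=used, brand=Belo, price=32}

No match, Match, Match, Match

The rule appears to be: brand is not Corv.
{status=refurbished, brand=Corv, price=22}: No match (brand is Corv). {status=used, brand=Erix, price=8}: Match (brand is Erix). {status=refurbished, brand=Axo, price=36}: Match (brand is Axo). {status=used, brand=Belo, price=32}: Match (brand is Belo).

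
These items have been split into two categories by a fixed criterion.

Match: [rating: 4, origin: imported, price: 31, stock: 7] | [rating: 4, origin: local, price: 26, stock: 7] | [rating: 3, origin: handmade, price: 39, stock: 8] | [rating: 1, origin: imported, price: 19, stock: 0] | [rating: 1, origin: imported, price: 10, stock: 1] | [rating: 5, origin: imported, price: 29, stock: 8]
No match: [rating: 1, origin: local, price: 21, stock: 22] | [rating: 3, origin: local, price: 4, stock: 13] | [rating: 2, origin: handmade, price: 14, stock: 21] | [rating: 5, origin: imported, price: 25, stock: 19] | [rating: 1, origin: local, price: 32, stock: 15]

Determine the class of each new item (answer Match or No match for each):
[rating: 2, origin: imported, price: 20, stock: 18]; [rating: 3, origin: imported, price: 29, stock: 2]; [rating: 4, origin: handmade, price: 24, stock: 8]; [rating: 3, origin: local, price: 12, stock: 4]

No match, Match, Match, Match

The pattern is that an item is 'Match' exactly when: stock ≤ 8.
[rating: 2, origin: imported, price: 20, stock: 18]: stock = 18, does not pass → No match.
[rating: 3, origin: imported, price: 29, stock: 2]: stock = 2, satisfies this → Match.
[rating: 4, origin: handmade, price: 24, stock: 8]: stock = 8, satisfies this → Match.
[rating: 3, origin: local, price: 12, stock: 4]: stock = 4, satisfies this → Match.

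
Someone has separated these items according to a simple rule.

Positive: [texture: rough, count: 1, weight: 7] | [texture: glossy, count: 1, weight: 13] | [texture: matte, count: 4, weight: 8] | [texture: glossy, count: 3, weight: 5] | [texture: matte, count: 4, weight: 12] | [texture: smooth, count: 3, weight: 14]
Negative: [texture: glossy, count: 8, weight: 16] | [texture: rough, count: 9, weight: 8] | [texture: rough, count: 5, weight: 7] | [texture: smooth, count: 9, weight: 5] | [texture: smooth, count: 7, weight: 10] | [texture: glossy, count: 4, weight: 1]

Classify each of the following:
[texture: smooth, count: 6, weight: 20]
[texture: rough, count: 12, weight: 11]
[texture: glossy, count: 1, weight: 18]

Negative, Negative, Positive

The simplest hypothesis consistent with all the labels is: count ≤ 4 AND weight ≥ 5.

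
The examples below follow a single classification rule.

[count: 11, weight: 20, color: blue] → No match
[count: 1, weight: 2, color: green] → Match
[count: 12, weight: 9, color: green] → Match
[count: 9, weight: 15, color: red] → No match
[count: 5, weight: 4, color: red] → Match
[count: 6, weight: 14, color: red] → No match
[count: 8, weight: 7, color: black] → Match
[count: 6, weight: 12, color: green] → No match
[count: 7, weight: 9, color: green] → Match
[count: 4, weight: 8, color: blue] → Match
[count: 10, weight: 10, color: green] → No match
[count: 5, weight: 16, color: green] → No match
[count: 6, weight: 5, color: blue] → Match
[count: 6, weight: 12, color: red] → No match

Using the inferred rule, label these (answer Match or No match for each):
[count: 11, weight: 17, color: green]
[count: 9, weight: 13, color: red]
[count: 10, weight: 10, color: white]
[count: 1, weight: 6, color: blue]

No match, No match, No match, Match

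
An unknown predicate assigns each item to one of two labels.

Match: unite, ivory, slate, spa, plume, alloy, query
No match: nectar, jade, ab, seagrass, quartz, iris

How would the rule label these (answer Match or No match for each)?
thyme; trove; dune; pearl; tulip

A rule that fits every label: odd length — true of each 'Match' example, false of each 'No match' one.
thyme → length 5 → Match.
trove → length 5 → Match.
dune → length 4 → No match.
pearl → length 5 → Match.
tulip → length 5 → Match.

Match, Match, No match, Match, Match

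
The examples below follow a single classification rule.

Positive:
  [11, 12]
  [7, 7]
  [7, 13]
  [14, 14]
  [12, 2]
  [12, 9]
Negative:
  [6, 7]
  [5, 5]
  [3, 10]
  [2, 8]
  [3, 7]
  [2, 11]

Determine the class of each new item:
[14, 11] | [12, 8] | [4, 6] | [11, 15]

Positive, Positive, Negative, Positive

Every 'Positive' example satisfies: sum ≥ 14. None of the 'Negative' examples do.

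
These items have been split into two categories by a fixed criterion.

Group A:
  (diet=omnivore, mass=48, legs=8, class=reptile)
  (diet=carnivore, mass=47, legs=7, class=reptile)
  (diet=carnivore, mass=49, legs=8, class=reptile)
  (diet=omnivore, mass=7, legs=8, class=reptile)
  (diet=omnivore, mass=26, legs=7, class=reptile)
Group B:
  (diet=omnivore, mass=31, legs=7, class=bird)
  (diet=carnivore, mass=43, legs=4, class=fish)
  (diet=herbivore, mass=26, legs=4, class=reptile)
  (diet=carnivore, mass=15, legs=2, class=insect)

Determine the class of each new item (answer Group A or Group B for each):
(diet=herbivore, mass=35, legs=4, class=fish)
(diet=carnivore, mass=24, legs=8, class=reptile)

Group B, Group A

All 'Group A' examples share one property — class is reptile AND legs ≥ 7 — and every 'Group B' example lacks it.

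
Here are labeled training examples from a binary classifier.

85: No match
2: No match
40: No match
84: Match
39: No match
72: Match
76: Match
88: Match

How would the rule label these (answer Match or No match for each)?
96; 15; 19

The simplest hypothesis consistent with all the labels is: even AND at least 72.

Match, No match, No match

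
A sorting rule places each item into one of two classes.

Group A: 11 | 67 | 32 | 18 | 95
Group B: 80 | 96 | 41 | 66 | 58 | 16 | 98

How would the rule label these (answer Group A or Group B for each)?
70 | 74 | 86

Group B, Group A, Group B

Rule: ≡ 4 (mod 7). This holds for each 'Group A' example and fails for each 'Group B' one.
70 — 70 mod 7 = 0, hence Group B. 74 — 74 mod 7 = 4, hence Group A. 86 — 86 mod 7 = 2, hence Group B.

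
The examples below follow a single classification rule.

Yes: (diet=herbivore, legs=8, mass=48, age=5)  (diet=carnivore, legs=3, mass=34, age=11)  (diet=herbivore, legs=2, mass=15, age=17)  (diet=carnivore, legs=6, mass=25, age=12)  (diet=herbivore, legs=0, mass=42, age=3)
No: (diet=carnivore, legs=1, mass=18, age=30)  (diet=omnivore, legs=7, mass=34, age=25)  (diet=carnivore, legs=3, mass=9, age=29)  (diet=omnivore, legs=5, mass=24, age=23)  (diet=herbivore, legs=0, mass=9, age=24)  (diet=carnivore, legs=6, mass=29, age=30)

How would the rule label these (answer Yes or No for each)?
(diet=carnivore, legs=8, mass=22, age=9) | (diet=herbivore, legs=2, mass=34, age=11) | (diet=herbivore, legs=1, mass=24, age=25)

The classifier is using: age ≤ 17.
(diet=carnivore, legs=8, mass=22, age=9): age = 9, checks out → Yes.
(diet=herbivore, legs=2, mass=34, age=11): age = 11, checks out → Yes.
(diet=herbivore, legs=1, mass=24, age=25): age = 25, doesn't match → No.

Yes, Yes, No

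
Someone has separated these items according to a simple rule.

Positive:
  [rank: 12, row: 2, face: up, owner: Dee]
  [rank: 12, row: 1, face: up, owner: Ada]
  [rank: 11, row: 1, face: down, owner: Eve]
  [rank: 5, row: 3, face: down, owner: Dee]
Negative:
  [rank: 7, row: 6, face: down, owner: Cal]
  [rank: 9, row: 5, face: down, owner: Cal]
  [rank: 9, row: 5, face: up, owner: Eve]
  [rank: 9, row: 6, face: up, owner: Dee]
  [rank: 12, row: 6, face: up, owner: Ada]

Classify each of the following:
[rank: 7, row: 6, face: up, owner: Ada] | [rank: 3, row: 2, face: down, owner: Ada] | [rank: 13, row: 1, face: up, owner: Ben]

Negative, Positive, Positive

The simplest hypothesis consistent with all the labels is: row ≤ 3.
[rank: 7, row: 6, face: up, owner: Ada]: Negative (row = 6).
[rank: 3, row: 2, face: down, owner: Ada]: Positive (row = 2).
[rank: 13, row: 1, face: up, owner: Ben]: Positive (row = 1).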